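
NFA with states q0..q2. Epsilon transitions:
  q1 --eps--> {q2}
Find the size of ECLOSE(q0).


Starting from q0
Initialize closure = {q0}
q0 has no outgoing epsilon transitions -> nothing to add
Final closure: {q0}
Size = 1

1


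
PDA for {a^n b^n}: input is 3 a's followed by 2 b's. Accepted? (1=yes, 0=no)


Language requires equal numbers of a's and b's
PDA pushes for each 'a', pops for each 'b'
Number of a's = 3
Number of b's = 2
3 != 2 -> Reject

0


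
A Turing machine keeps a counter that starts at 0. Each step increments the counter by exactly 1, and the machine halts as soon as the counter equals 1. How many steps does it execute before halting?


Counter starts at 0. Counting sequence:
  Step 1: counter = 1
Counter reached 1 -> halt
Total steps = 1

1


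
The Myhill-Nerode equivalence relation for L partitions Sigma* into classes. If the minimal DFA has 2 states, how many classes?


Myhill-Nerode theorem:
Number of equivalence classes = number of states in minimal DFA
Minimal DFA states = 2
Therefore equivalence classes = 2

2


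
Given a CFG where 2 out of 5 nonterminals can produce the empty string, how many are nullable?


Nonterminals: {S, A, B, C, D}
A nonterminal is nullable if it can derive epsilon
Counting nullable nonterminals: 2
Total nullable = 2

2


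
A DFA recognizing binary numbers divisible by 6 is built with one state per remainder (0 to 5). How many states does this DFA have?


Divisibility by 6 is tracked via the remainder mod 6: 0, 1, ..., 5
The construction assigns one state to each remainder
Number of remainders = 6

6


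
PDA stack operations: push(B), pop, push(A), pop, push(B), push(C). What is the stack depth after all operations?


Tracing stack operations:
  push(B) -> stack = [B], depth=1
  pop -> removed B, stack = [], depth=0
  push(A) -> stack = [A], depth=1
  pop -> removed A, stack = [], depth=0
  push(B) -> stack = [B], depth=1
  push(C) -> stack = [B,C], depth=2
Final depth = 2

2


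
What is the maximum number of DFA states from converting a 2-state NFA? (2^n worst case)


NFA has 2 states
Subset construction: each DFA state = subset of NFA states
Maximum subsets = 2^2
2^2 = 4

4


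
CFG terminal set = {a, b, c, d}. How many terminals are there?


Terminal symbols: a, b, c, d
Counting each: a (#1), b (#2), c (#3), d (#4)
Total = 4

4


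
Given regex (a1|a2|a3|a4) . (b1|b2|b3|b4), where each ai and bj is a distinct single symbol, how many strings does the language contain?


First group: 4 alternatives
Second group: 4 alternatives
Concatenation: each choice from group 1 pairs with each from group 2
Total = 4 x 4 = 16

16


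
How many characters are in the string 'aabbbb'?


String: 'aabbbb'
Counting characters:
  'a' appears 2 time(s)
  'b' appears 4 time(s)
Total length = 2 + 4 = 6

6


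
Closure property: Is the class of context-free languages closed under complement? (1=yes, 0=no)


CFL closure properties:
  Closed under: union, concatenation, Kleene star
  NOT closed under: intersection, complement
Operation 'complement' is in not-closed list -> No (not closed)

0


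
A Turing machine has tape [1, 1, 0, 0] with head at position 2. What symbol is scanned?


Tape: [1, 1, 0, 0]
Positions: 0 1 2 3
Values:    1 1 0 0
Head at position 2
tape[2] = 0

0


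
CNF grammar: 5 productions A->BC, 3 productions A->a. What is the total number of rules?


CNF allows two rule forms:
  A -> BC (binary): 5 rules
  A -> a (terminal): 3 rules
Total = 5 + 3 = 8

8


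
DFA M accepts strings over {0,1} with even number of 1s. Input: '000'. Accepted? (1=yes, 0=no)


DFA has 2 states: q_even (start, accept=yes) and q_odd
Processing string '000' character by character:
  Position 0: read '0', 1-count=0 -> q_even (no change)
  Position 1: read '0', 1-count=0 -> q_even (no change)
  Position 2: read '0', 1-count=0 -> q_even (no change)
Final state: q_even, total 1s = 0 (even); the DFA requires an even count -> accept

1


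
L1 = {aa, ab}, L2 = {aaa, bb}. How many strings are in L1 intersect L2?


L1 = {aa, ab}
L2 = {aaa, bb}
Checking each string in L1 against L2:
  'aa': in L2? No
  'ab': in L2? No
Intersection = {}
|L1 ∩ L2| = 0

0


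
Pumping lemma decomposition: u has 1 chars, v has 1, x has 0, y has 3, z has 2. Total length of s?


|s| = |u| + |v| + |x| + |y| + |z|
= 1 + 1 + 0 + 3 + 2
= 2 + 0 + 5
= 2 + 5
= 7

7


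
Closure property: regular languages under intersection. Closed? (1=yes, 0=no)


Regular languages are closed under:
- Union (DFA product construction)
- Intersection (DFA product construction)
- Complement (swap accept/reject states)
- Concatenation (NFA construction)
- Kleene star (NFA construction)
intersection is in this list
Therefore: closed

1


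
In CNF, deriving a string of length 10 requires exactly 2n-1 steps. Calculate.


Chomsky Normal Form derivation:
String length n = 10
Each step either:
  - Splits a nonterminal into two (n-1 such steps)
  - Converts a nonterminal to terminal (n such steps)
Total = (n-1) + n = 2n - 1
= 2(10) - 1
= 20 - 1
= 19

19


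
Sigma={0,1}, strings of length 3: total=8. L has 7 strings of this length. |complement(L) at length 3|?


Alphabet: {0,1}
String length: 3
Total strings of length 3 = 2^3 = 8
Strings in L = 7
Complement = total - |L|
= 8 - 7
= 1

1


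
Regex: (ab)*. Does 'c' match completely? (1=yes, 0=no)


Pattern: (ab)*
String: 'c'
Pattern requires: zero or more repetitions of 'ab'
Length 1 is odd -> cannot be (ab)* -> no match
Result: 0

0


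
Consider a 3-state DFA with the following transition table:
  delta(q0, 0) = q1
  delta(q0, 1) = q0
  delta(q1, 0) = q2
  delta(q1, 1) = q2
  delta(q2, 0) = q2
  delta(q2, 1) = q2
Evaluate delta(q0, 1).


Looking up transition function:
delta(q0, 1) in the table
Row: q0, Column: 1
Result: q0

q0


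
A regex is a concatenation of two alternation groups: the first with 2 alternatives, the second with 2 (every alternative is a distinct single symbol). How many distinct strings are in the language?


First group: 2 alternatives
Second group: 2 alternatives
Concatenation: each choice from group 1 pairs with each from group 2
Total = 2 x 2 = 4

4


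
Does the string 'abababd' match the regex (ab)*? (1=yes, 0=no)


Pattern: (ab)*
String: 'abababd'
Pattern requires: zero or more repetitions of 'ab'
Length 7 is odd -> cannot be (ab)* -> no match
Result: 0

0


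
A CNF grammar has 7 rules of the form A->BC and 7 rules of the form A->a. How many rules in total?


CNF allows two rule forms:
  A -> BC (binary): 7 rules
  A -> a (terminal): 7 rules
Total = 7 + 7 = 14

14


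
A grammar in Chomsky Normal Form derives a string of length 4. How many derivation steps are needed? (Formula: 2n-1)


Chomsky Normal Form derivation:
String length n = 4
Each step either:
  - Splits a nonterminal into two (n-1 such steps)
  - Converts a nonterminal to terminal (n such steps)
Total = (n-1) + n = 2n - 1
= 2(4) - 1
= 8 - 1
= 7

7


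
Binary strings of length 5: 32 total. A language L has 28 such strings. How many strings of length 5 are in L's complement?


Alphabet: {0,1}
String length: 5
Total strings of length 5 = 2^5 = 32
Strings in L = 28
Complement = total - |L|
= 32 - 28
= 4

4


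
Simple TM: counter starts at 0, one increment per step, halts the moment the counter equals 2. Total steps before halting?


Counter starts at 0. Counting sequence:
  Step 1: counter = 1
  Step 2: counter = 2
Counter reached 2 -> halt
Total steps = 2

2


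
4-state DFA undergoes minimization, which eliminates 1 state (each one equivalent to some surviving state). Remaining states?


Original DFA: 4 states
Redundant states removed: 1
Minimized states = original - removed
= 4 - 1
= 3

3


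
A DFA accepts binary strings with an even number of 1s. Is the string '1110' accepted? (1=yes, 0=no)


DFA has 2 states: q_even (start, accept=yes) and q_odd
Processing string '1110' character by character:
  Position 0: read '1', 1-count=1 -> q_odd
  Position 1: read '1', 1-count=2 -> q_even
  Position 2: read '1', 1-count=3 -> q_odd
  Position 3: read '0', 1-count=3 -> q_odd (no change)
Final state: q_odd, total 1s = 3 (odd); the DFA requires an even count -> reject

0


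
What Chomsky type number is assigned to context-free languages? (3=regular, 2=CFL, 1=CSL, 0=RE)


Chomsky hierarchy levels:
  Type 3: Regular (DFA/NFA/regex)
  Type 2: Context-free (PDA)
  Type 1: Context-sensitive
  Type 0: Recursively enumerable (TM)
'context-free' corresponds to Type 2

2


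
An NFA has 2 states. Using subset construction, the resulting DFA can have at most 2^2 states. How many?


NFA has 2 states
Subset construction: each DFA state = subset of NFA states
Maximum subsets = 2^2
2^2 = 4

4


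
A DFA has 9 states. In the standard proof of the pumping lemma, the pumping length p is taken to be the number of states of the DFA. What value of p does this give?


Pumping lemma for regular languages (standard proof):
Take p = |Q|, the number of DFA states.
Any string of length >= |Q| passes through |Q|+1 states while reading its first |Q| symbols,
so by pigeonhole some state repeats, giving the loop that can be pumped.
Here |Q| = 9
Therefore the proof uses p = 9

9


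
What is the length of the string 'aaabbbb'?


String: 'aaabbbb'
Counting characters:
  'a' appears 3 time(s)
  'b' appears 4 time(s)
Total length = 3 + 4 = 7

7


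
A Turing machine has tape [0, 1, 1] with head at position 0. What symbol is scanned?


Tape: [0, 1, 1]
Positions: 0 1 2
Values:    0 1 1
Head at position 0
tape[0] = 0

0


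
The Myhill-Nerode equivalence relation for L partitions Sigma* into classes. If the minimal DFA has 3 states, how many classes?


Myhill-Nerode theorem:
Number of equivalence classes = number of states in minimal DFA
Minimal DFA states = 3
Therefore equivalence classes = 3

3


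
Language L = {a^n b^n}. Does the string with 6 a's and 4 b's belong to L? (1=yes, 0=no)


Language requires equal numbers of a's and b's
PDA pushes for each 'a', pops for each 'b'
Number of a's = 6
Number of b's = 4
6 != 4 -> Reject

0


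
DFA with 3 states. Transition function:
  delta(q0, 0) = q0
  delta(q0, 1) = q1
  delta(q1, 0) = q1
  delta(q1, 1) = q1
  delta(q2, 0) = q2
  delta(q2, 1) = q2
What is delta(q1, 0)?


Looking up transition function:
delta(q1, 0) in the table
Row: q1, Column: 0
Result: q1

q1


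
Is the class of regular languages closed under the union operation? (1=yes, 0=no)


Regular languages are closed under:
- Union (DFA product construction)
- Intersection (DFA product construction)
- Complement (swap accept/reject states)
- Concatenation (NFA construction)
- Kleene star (NFA construction)
union is in this list
Therefore: closed

1


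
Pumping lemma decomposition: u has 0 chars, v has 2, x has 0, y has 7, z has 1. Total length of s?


|s| = |u| + |v| + |x| + |y| + |z|
= 0 + 2 + 0 + 7 + 1
= 2 + 0 + 8
= 2 + 8
= 10

10


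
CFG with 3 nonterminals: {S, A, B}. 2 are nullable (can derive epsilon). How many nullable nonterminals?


Nonterminals: {S, A, B}
A nonterminal is nullable if it can derive epsilon
Counting nullable nonterminals: 2
Total nullable = 2

2


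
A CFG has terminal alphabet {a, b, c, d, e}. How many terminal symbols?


Terminal symbols: a, b, c, d, e
Counting each: a (#1), b (#2), c (#3), d (#4), e (#5)
Total = 5

5


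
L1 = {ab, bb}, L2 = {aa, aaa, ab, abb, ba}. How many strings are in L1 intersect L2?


L1 = {ab, bb}
L2 = {aa, aaa, ab, abb, ba}
Checking each string in L1 against L2:
  'ab': in L2? Yes
  'bb': in L2? No
Intersection = {ab}
|L1 ∩ L2| = 1

1


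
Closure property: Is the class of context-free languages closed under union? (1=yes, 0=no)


CFL closure properties:
  Closed under: union, concatenation, Kleene star
  NOT closed under: intersection, complement
Operation 'union' is in closed list -> Yes (closed)

1


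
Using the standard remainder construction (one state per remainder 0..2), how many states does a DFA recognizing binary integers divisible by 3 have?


Divisibility by 3 is tracked via the remainder mod 3: 0, 1, ..., 2
The construction assigns one state to each remainder
Number of remainders = 3

3


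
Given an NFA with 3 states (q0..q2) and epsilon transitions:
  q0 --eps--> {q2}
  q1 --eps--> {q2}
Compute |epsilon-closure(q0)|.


Starting from q0
Initialize closure = {q0}
Follow epsilon from q0 -> add q2
Final closure: {q0, q2}
Size = 2

2


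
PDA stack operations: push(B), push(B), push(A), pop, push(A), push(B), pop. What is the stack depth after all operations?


Tracing stack operations:
  push(B) -> stack = [B], depth=1
  push(B) -> stack = [B,B], depth=2
  push(A) -> stack = [B,B,A], depth=3
  pop -> removed A, stack = [B,B], depth=2
  push(A) -> stack = [B,B,A], depth=3
  push(B) -> stack = [B,B,A,B], depth=4
  pop -> removed B, stack = [B,B,A], depth=3
Final depth = 3

3


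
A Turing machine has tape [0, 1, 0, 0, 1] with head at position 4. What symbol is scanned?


Tape: [0, 1, 0, 0, 1]
Positions: 0 1 2 3 4
Values:    0 1 0 0 1
Head at position 4
tape[4] = 1

1


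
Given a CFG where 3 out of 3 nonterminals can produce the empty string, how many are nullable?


Nonterminals: {S, A, B}
A nonterminal is nullable if it can derive epsilon
Counting nullable nonterminals: 3
Total nullable = 3

3


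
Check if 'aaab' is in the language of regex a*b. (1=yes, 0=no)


Pattern: a*b
String: 'aaab'
Pattern requires: zero or more 'a's followed by exactly one 'b'
Found 3 leading 'a's
Remaining: 'b'
Remaining is exactly 'b' -> match
Result: 1

1


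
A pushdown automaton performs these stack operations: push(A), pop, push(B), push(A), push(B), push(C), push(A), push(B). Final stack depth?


Tracing stack operations:
  push(A) -> stack = [A], depth=1
  pop -> removed A, stack = [], depth=0
  push(B) -> stack = [B], depth=1
  push(A) -> stack = [B,A], depth=2
  push(B) -> stack = [B,A,B], depth=3
  push(C) -> stack = [B,A,B,C], depth=4
  push(A) -> stack = [B,A,B,C,A], depth=5
  push(B) -> stack = [B,A,B,C,A,B], depth=6
Final depth = 6

6


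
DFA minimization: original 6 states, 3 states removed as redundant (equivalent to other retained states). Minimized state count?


Original DFA: 6 states
Redundant states removed: 3
Minimized states = original - removed
= 6 - 3
= 3

3


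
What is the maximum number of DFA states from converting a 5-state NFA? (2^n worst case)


NFA has 5 states
Subset construction: each DFA state = subset of NFA states
Maximum subsets = 2^5
2^5 = 32

32


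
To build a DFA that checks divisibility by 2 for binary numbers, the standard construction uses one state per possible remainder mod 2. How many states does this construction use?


Divisibility by 2 is tracked via the remainder mod 2: 0, 1, ..., 1
The construction assigns one state to each remainder
Number of remainders = 2

2


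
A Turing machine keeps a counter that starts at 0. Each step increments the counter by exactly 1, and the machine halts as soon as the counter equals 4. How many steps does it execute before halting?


Counter starts at 0. Counting sequence:
  Step 1: counter = 1
  Step 2: counter = 2
  Step 3: counter = 3
  Step 4: counter = 4
Counter reached 4 -> halt
Total steps = 4

4


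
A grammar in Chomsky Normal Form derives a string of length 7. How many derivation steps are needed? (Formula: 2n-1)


Chomsky Normal Form derivation:
String length n = 7
Each step either:
  - Splits a nonterminal into two (n-1 such steps)
  - Converts a nonterminal to terminal (n such steps)
Total = (n-1) + n = 2n - 1
= 2(7) - 1
= 14 - 1
= 13

13


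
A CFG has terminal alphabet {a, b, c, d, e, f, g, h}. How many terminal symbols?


Terminal symbols: a, b, c, d, e, f, g, h
Counting each: a (#1), b (#2), c (#3), d (#4), e (#5), f (#6), g (#7), h (#8)
Total = 8

8


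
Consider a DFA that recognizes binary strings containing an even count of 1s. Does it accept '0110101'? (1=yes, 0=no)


DFA has 2 states: q_even (start, accept=yes) and q_odd
Processing string '0110101' character by character:
  Position 0: read '0', 1-count=0 -> q_even (no change)
  Position 1: read '1', 1-count=1 -> q_odd
  Position 2: read '1', 1-count=2 -> q_even
  Position 3: read '0', 1-count=2 -> q_even (no change)
  Position 4: read '1', 1-count=3 -> q_odd
  Position 5: read '0', 1-count=3 -> q_odd (no change)
  Position 6: read '1', 1-count=4 -> q_even
Final state: q_even, total 1s = 4 (even); the DFA requires an even count -> accept

1


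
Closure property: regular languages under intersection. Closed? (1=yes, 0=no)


Regular languages are closed under:
- Union (DFA product construction)
- Intersection (DFA product construction)
- Complement (swap accept/reject states)
- Concatenation (NFA construction)
- Kleene star (NFA construction)
intersection is in this list
Therefore: closed

1


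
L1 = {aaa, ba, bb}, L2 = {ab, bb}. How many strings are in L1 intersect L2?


L1 = {aaa, ba, bb}
L2 = {ab, bb}
Checking each string in L1 against L2:
  'aaa': in L2? No
  'ba': in L2? No
  'bb': in L2? Yes
Intersection = {bb}
|L1 ∩ L2| = 1

1


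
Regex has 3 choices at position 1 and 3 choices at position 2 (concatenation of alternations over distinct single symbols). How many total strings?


First group: 3 alternatives
Second group: 3 alternatives
Concatenation: each choice from group 1 pairs with each from group 2
Total = 3 x 3 = 9

9


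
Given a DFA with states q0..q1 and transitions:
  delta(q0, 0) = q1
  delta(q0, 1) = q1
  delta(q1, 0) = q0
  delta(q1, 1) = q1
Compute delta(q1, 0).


Looking up transition function:
delta(q1, 0) in the table
Row: q1, Column: 0
Result: q0

q0


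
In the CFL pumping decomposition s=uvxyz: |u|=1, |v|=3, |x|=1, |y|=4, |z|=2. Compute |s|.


|s| = |u| + |v| + |x| + |y| + |z|
= 1 + 3 + 1 + 4 + 2
= 4 + 1 + 6
= 5 + 6
= 11

11


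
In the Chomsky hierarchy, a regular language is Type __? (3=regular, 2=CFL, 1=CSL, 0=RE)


Chomsky hierarchy levels:
  Type 3: Regular (DFA/NFA/regex)
  Type 2: Context-free (PDA)
  Type 1: Context-sensitive
  Type 0: Recursively enumerable (TM)
'regular' corresponds to Type 3

3


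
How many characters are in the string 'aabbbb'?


String: 'aabbbb'
Counting characters:
  'a' appears 2 time(s)
  'b' appears 4 time(s)
Total length = 2 + 4 = 6

6


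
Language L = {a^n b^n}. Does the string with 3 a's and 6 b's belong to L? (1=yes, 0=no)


Language requires equal numbers of a's and b's
PDA pushes for each 'a', pops for each 'b'
Number of a's = 3
Number of b's = 6
3 != 6 -> Reject

0


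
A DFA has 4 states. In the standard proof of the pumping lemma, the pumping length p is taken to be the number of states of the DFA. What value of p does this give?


Pumping lemma for regular languages (standard proof):
Take p = |Q|, the number of DFA states.
Any string of length >= |Q| passes through |Q|+1 states while reading its first |Q| symbols,
so by pigeonhole some state repeats, giving the loop that can be pumped.
Here |Q| = 4
Therefore the proof uses p = 4

4


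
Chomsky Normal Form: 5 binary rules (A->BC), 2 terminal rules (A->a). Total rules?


CNF allows two rule forms:
  A -> BC (binary): 5 rules
  A -> a (terminal): 2 rules
Total = 5 + 2 = 7

7


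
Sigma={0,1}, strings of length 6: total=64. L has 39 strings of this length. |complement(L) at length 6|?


Alphabet: {0,1}
String length: 6
Total strings of length 6 = 2^6 = 64
Strings in L = 39
Complement = total - |L|
= 64 - 39
= 25

25


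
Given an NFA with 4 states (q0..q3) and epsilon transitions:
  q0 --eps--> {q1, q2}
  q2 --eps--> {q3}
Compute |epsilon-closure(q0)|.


Starting from q0
Initialize closure = {q0}
Follow epsilon from q0 -> add q1
Follow epsilon from q0 -> add q2
Follow epsilon from q2 -> add q3
Final closure: {q0, q1, q2, q3}
Size = 4

4


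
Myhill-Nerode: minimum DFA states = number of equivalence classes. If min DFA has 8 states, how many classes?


Myhill-Nerode theorem:
Number of equivalence classes = number of states in minimal DFA
Minimal DFA states = 8
Therefore equivalence classes = 8

8


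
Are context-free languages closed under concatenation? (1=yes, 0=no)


CFL closure properties:
  Closed under: union, concatenation, Kleene star
  NOT closed under: intersection, complement
Operation 'concatenation' is in closed list -> Yes (closed)

1


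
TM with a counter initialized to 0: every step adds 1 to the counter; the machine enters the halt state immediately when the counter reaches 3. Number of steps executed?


Counter starts at 0. Counting sequence:
  Step 1: counter = 1
  Step 2: counter = 2
  Step 3: counter = 3
Counter reached 3 -> halt
Total steps = 3

3


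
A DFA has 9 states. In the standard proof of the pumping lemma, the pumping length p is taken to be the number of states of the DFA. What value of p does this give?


Pumping lemma for regular languages (standard proof):
Take p = |Q|, the number of DFA states.
Any string of length >= |Q| passes through |Q|+1 states while reading its first |Q| symbols,
so by pigeonhole some state repeats, giving the loop that can be pumped.
Here |Q| = 9
Therefore the proof uses p = 9

9


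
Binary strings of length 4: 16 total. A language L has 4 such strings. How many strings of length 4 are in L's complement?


Alphabet: {0,1}
String length: 4
Total strings of length 4 = 2^4 = 16
Strings in L = 4
Complement = total - |L|
= 16 - 4
= 12

12


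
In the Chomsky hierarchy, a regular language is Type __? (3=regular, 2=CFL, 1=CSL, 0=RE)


Chomsky hierarchy levels:
  Type 3: Regular (DFA/NFA/regex)
  Type 2: Context-free (PDA)
  Type 1: Context-sensitive
  Type 0: Recursively enumerable (TM)
'regular' corresponds to Type 3

3


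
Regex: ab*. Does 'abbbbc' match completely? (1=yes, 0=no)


Pattern: ab*
String: 'abbbbc'
Pattern requires: exactly one 'a' followed by zero or more 'b's
First char is 'a' -> OK
Rest 'bbbbc': all b's? No
Result: 0

0


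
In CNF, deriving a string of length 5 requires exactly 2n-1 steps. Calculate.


Chomsky Normal Form derivation:
String length n = 5
Each step either:
  - Splits a nonterminal into two (n-1 such steps)
  - Converts a nonterminal to terminal (n such steps)
Total = (n-1) + n = 2n - 1
= 2(5) - 1
= 10 - 1
= 9

9


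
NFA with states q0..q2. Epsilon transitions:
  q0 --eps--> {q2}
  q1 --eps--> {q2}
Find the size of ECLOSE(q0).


Starting from q0
Initialize closure = {q0}
Follow epsilon from q0 -> add q2
Final closure: {q0, q2}
Size = 2

2


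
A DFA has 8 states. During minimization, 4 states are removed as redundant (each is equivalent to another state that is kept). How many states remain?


Original DFA: 8 states
Redundant states removed: 4
Minimized states = original - removed
= 8 - 4
= 4

4


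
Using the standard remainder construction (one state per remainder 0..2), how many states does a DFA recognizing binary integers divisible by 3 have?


Divisibility by 3 is tracked via the remainder mod 3: 0, 1, ..., 2
The construction assigns one state to each remainder
Number of remainders = 3

3


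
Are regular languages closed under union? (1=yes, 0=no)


Regular languages are closed under all standard operations:
- Union: Yes (product construction)
- Intersection: Yes (product construction)
- Complement: Yes (swap accept/reject)
- Concatenation: Yes (NFA construction)
Operation: union -> Closed

1


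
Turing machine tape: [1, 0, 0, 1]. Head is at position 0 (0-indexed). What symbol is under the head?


Tape: [1, 0, 0, 1]
Positions: 0 1 2 3
Values:    1 0 0 1
Head at position 0
tape[0] = 1

1


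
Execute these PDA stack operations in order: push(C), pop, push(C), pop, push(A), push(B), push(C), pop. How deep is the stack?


Tracing stack operations:
  push(C) -> stack = [C], depth=1
  pop -> removed C, stack = [], depth=0
  push(C) -> stack = [C], depth=1
  pop -> removed C, stack = [], depth=0
  push(A) -> stack = [A], depth=1
  push(B) -> stack = [A,B], depth=2
  push(C) -> stack = [A,B,C], depth=3
  pop -> removed C, stack = [A,B], depth=2
Final depth = 2

2


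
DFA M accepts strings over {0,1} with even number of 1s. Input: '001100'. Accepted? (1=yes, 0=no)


DFA has 2 states: q_even (start, accept=yes) and q_odd
Processing string '001100' character by character:
  Position 0: read '0', 1-count=0 -> q_even (no change)
  Position 1: read '0', 1-count=0 -> q_even (no change)
  Position 2: read '1', 1-count=1 -> q_odd
  Position 3: read '1', 1-count=2 -> q_even
  Position 4: read '0', 1-count=2 -> q_even (no change)
  Position 5: read '0', 1-count=2 -> q_even (no change)
Final state: q_even, total 1s = 2 (even); the DFA requires an even count -> accept

1


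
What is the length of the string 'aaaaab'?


String: 'aaaaab'
Counting characters:
  'a' appears 5 time(s)
  'b' appears 1 time(s)
Total length = 5 + 1 = 6

6


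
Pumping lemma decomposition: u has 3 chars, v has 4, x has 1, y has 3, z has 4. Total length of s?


|s| = |u| + |v| + |x| + |y| + |z|
= 3 + 4 + 1 + 3 + 4
= 7 + 1 + 7
= 8 + 7
= 15

15


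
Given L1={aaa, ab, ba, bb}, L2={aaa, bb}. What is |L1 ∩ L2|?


L1 = {aaa, ab, ba, bb}
L2 = {aaa, bb}
Checking each string in L1 against L2:
  'aaa': in L2? Yes
  'ab': in L2? No
  'ba': in L2? No
  'bb': in L2? Yes
Intersection = {aaa, bb}
|L1 ∩ L2| = 2

2


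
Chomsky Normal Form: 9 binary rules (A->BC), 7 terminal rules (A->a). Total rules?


CNF allows two rule forms:
  A -> BC (binary): 9 rules
  A -> a (terminal): 7 rules
Total = 9 + 7 = 16

16


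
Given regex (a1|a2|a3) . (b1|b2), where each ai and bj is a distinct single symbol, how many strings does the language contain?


First group: 3 alternatives
Second group: 2 alternatives
Concatenation: each choice from group 1 pairs with each from group 2
Total = 3 x 2 = 6

6


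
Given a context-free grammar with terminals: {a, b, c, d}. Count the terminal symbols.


Terminal symbols: a, b, c, d
Counting each: a (#1), b (#2), c (#3), d (#4)
Total = 4

4


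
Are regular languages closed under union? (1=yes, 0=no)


Regular languages are closed under:
- Union (DFA product construction)
- Intersection (DFA product construction)
- Complement (swap accept/reject states)
- Concatenation (NFA construction)
- Kleene star (NFA construction)
union is in this list
Therefore: closed

1


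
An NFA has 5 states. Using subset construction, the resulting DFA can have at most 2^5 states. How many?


NFA has 5 states
Subset construction: each DFA state = subset of NFA states
Maximum subsets = 2^5
2^5 = 32

32


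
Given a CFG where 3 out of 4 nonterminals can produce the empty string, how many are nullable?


Nonterminals: {S, A, B, C}
A nonterminal is nullable if it can derive epsilon
Counting nullable nonterminals: 3
Total nullable = 3

3


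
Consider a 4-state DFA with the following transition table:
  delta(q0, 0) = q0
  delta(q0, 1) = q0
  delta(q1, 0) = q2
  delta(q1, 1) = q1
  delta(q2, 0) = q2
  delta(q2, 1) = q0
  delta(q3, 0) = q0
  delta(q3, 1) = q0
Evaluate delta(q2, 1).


Looking up transition function:
delta(q2, 1) in the table
Row: q2, Column: 1
Result: q0

q0


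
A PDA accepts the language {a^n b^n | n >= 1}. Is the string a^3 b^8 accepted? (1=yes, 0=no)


Language requires equal numbers of a's and b's
PDA pushes for each 'a', pops for each 'b'
Number of a's = 3
Number of b's = 8
3 != 8 -> Reject

0


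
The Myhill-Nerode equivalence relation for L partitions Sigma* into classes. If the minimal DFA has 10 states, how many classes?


Myhill-Nerode theorem:
Number of equivalence classes = number of states in minimal DFA
Minimal DFA states = 10
Therefore equivalence classes = 10

10


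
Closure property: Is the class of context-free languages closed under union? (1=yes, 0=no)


CFL closure properties:
  Closed under: union, concatenation, Kleene star
  NOT closed under: intersection, complement
Operation 'union' is in closed list -> Yes (closed)

1


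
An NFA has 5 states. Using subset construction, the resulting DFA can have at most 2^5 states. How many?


NFA has 5 states
Subset construction: each DFA state = subset of NFA states
Maximum subsets = 2^5
2^5 = 32

32


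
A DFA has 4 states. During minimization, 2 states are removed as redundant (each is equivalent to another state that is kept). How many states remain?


Original DFA: 4 states
Redundant states removed: 2
Minimized states = original - removed
= 4 - 2
= 2

2


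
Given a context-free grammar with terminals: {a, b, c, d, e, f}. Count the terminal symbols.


Terminal symbols: a, b, c, d, e, f
Counting each: a (#1), b (#2), c (#3), d (#4), e (#5), f (#6)
Total = 6

6


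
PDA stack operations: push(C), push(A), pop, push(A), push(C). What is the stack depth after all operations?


Tracing stack operations:
  push(C) -> stack = [C], depth=1
  push(A) -> stack = [C,A], depth=2
  pop -> removed A, stack = [C], depth=1
  push(A) -> stack = [C,A], depth=2
  push(C) -> stack = [C,A,C], depth=3
Final depth = 3

3


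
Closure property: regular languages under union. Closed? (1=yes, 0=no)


Regular languages are closed under:
- Union (DFA product construction)
- Intersection (DFA product construction)
- Complement (swap accept/reject states)
- Concatenation (NFA construction)
- Kleene star (NFA construction)
union is in this list
Therefore: closed

1


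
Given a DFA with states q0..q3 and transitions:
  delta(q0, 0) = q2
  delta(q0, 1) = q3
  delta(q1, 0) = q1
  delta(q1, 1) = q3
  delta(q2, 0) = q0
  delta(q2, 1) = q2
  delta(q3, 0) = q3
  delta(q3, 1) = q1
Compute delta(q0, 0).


Looking up transition function:
delta(q0, 0) in the table
Row: q0, Column: 0
Result: q2

q2


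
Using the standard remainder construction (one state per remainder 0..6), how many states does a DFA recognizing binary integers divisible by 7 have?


Divisibility by 7 is tracked via the remainder mod 7: 0, 1, ..., 6
The construction assigns one state to each remainder
Number of remainders = 7

7


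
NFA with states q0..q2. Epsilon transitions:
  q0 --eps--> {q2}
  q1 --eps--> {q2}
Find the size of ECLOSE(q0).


Starting from q0
Initialize closure = {q0}
Follow epsilon from q0 -> add q2
Final closure: {q0, q2}
Size = 2

2


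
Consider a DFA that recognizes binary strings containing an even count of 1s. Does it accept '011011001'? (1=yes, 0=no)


DFA has 2 states: q_even (start, accept=yes) and q_odd
Processing string '011011001' character by character:
  Position 0: read '0', 1-count=0 -> q_even (no change)
  Position 1: read '1', 1-count=1 -> q_odd
  Position 2: read '1', 1-count=2 -> q_even
  Position 3: read '0', 1-count=2 -> q_even (no change)
  Position 4: read '1', 1-count=3 -> q_odd
  Position 5: read '1', 1-count=4 -> q_even
  Position 6: read '0', 1-count=4 -> q_even (no change)
  Position 7: read '0', 1-count=4 -> q_even (no change)
  Position 8: read '1', 1-count=5 -> q_odd
Final state: q_odd, total 1s = 5 (odd); the DFA requires an even count -> reject

0


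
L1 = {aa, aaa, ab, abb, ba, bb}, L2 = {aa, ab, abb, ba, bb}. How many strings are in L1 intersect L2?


L1 = {aa, aaa, ab, abb, ba, bb}
L2 = {aa, ab, abb, ba, bb}
Checking each string in L1 against L2:
  'aa': in L2? Yes
  'aaa': in L2? No
  'ab': in L2? Yes
  'abb': in L2? Yes
  'ba': in L2? Yes
  'bb': in L2? Yes
Intersection = {aa, ab, abb, ba, bb}
|L1 ∩ L2| = 5

5


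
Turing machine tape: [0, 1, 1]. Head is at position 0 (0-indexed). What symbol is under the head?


Tape: [0, 1, 1]
Positions: 0 1 2
Values:    0 1 1
Head at position 0
tape[0] = 0

0


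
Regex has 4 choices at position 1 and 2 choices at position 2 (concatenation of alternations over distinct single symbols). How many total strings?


First group: 4 alternatives
Second group: 2 alternatives
Concatenation: each choice from group 1 pairs with each from group 2
Total = 4 x 2 = 8

8


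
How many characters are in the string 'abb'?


String: 'abb'
Counting characters:
  'a' appears 1 time(s)
  'b' appears 2 time(s)
Total length = 1 + 2 = 3

3


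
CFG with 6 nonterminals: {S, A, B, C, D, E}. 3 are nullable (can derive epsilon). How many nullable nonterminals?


Nonterminals: {S, A, B, C, D, E}
A nonterminal is nullable if it can derive epsilon
Counting nullable nonterminals: 3
Total nullable = 3

3


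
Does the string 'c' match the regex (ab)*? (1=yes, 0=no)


Pattern: (ab)*
String: 'c'
Pattern requires: zero or more repetitions of 'ab'
Length 1 is odd -> cannot be (ab)* -> no match
Result: 0

0


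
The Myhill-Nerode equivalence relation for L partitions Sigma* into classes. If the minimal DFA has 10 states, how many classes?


Myhill-Nerode theorem:
Number of equivalence classes = number of states in minimal DFA
Minimal DFA states = 10
Therefore equivalence classes = 10

10


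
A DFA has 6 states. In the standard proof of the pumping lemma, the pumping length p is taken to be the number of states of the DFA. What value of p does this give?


Pumping lemma for regular languages (standard proof):
Take p = |Q|, the number of DFA states.
Any string of length >= |Q| passes through |Q|+1 states while reading its first |Q| symbols,
so by pigeonhole some state repeats, giving the loop that can be pumped.
Here |Q| = 6
Therefore the proof uses p = 6

6


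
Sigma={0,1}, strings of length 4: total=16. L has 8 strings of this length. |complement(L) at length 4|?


Alphabet: {0,1}
String length: 4
Total strings of length 4 = 2^4 = 16
Strings in L = 8
Complement = total - |L|
= 16 - 8
= 8

8


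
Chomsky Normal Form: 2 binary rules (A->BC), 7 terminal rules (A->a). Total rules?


CNF allows two rule forms:
  A -> BC (binary): 2 rules
  A -> a (terminal): 7 rules
Total = 2 + 7 = 9

9


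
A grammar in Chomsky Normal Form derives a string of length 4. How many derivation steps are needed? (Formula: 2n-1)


Chomsky Normal Form derivation:
String length n = 4
Each step either:
  - Splits a nonterminal into two (n-1 such steps)
  - Converts a nonterminal to terminal (n such steps)
Total = (n-1) + n = 2n - 1
= 2(4) - 1
= 8 - 1
= 7

7


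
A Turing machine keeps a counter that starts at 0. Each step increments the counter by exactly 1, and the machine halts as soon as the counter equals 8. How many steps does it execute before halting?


Counter starts at 0. Counting sequence:
  Step 1: counter = 1
  Step 2: counter = 2
  Step 3: counter = 3
  Step 4: counter = 4
  Step 5: counter = 5
  Step 6: counter = 6
  Step 7: counter = 7
  Step 8: counter = 8
Counter reached 8 -> halt
Total steps = 8

8


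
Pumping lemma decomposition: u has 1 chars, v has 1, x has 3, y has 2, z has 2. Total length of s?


|s| = |u| + |v| + |x| + |y| + |z|
= 1 + 1 + 3 + 2 + 2
= 2 + 3 + 4
= 5 + 4
= 9

9


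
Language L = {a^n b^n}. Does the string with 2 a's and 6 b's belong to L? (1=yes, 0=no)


Language requires equal numbers of a's and b's
PDA pushes for each 'a', pops for each 'b'
Number of a's = 2
Number of b's = 6
2 != 6 -> Reject

0


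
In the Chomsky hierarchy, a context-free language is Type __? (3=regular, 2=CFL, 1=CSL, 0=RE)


Chomsky hierarchy levels:
  Type 3: Regular (DFA/NFA/regex)
  Type 2: Context-free (PDA)
  Type 1: Context-sensitive
  Type 0: Recursively enumerable (TM)
'context-free' corresponds to Type 2

2


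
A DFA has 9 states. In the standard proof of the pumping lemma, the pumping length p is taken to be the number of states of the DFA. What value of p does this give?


Pumping lemma for regular languages (standard proof):
Take p = |Q|, the number of DFA states.
Any string of length >= |Q| passes through |Q|+1 states while reading its first |Q| symbols,
so by pigeonhole some state repeats, giving the loop that can be pumped.
Here |Q| = 9
Therefore the proof uses p = 9

9


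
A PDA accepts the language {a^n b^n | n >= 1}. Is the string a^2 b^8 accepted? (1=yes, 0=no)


Language requires equal numbers of a's and b's
PDA pushes for each 'a', pops for each 'b'
Number of a's = 2
Number of b's = 8
2 != 8 -> Reject

0


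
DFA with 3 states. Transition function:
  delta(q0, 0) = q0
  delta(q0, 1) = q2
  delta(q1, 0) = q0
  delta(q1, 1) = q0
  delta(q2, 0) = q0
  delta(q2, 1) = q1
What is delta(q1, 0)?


Looking up transition function:
delta(q1, 0) in the table
Row: q1, Column: 0
Result: q0

q0


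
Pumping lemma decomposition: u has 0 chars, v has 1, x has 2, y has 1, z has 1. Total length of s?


|s| = |u| + |v| + |x| + |y| + |z|
= 0 + 1 + 2 + 1 + 1
= 1 + 2 + 2
= 3 + 2
= 5

5


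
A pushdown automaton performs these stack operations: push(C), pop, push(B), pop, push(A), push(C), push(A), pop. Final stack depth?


Tracing stack operations:
  push(C) -> stack = [C], depth=1
  pop -> removed C, stack = [], depth=0
  push(B) -> stack = [B], depth=1
  pop -> removed B, stack = [], depth=0
  push(A) -> stack = [A], depth=1
  push(C) -> stack = [A,C], depth=2
  push(A) -> stack = [A,C,A], depth=3
  pop -> removed A, stack = [A,C], depth=2
Final depth = 2

2


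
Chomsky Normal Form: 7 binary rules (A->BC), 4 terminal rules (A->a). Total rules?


CNF allows two rule forms:
  A -> BC (binary): 7 rules
  A -> a (terminal): 4 rules
Total = 7 + 4 = 11

11


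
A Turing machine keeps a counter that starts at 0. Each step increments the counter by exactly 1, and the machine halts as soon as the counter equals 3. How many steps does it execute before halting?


Counter starts at 0. Counting sequence:
  Step 1: counter = 1
  Step 2: counter = 2
  Step 3: counter = 3
Counter reached 3 -> halt
Total steps = 3

3


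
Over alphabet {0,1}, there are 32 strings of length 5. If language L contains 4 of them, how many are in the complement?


Alphabet: {0,1}
String length: 5
Total strings of length 5 = 2^5 = 32
Strings in L = 4
Complement = total - |L|
= 32 - 4
= 28

28


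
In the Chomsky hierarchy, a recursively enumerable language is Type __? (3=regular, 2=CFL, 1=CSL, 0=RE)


Chomsky hierarchy levels:
  Type 3: Regular (DFA/NFA/regex)
  Type 2: Context-free (PDA)
  Type 1: Context-sensitive
  Type 0: Recursively enumerable (TM)
'recursively enumerable' corresponds to Type 0

0


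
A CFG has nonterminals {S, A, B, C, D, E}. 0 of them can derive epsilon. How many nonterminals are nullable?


Nonterminals: {S, A, B, C, D, E}
A nonterminal is nullable if it can derive epsilon
Counting nullable nonterminals: 0
Total nullable = 0

0


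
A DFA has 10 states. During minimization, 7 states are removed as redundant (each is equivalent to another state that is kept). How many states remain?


Original DFA: 10 states
Redundant states removed: 7
Minimized states = original - removed
= 10 - 7
= 3

3


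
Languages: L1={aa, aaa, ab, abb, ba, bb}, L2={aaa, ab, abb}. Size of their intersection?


L1 = {aa, aaa, ab, abb, ba, bb}
L2 = {aaa, ab, abb}
Checking each string in L1 against L2:
  'aa': in L2? No
  'aaa': in L2? Yes
  'ab': in L2? Yes
  'abb': in L2? Yes
  'ba': in L2? No
  'bb': in L2? No
Intersection = {aaa, ab, abb}
|L1 ∩ L2| = 3

3


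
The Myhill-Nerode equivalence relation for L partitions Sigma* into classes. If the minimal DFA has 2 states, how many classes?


Myhill-Nerode theorem:
Number of equivalence classes = number of states in minimal DFA
Minimal DFA states = 2
Therefore equivalence classes = 2

2


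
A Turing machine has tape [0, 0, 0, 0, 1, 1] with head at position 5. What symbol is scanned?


Tape: [0, 0, 0, 0, 1, 1]
Positions: 0 1 2 3 4 5
Values:    0 0 0 0 1 1
Head at position 5
tape[5] = 1

1


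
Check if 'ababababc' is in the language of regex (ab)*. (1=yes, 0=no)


Pattern: (ab)*
String: 'ababababc'
Pattern requires: zero or more repetitions of 'ab'
Length 9 is odd -> cannot be (ab)* -> no match
Result: 0

0
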